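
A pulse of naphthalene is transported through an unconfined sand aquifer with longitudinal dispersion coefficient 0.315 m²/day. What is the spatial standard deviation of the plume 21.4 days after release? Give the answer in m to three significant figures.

Dispersive spreading gives a Gaussian with σ² = 2Dt; advection only shifts the center.
σ = √(2 × 0.315 × 21.4) = 3.67 m.

3.67 m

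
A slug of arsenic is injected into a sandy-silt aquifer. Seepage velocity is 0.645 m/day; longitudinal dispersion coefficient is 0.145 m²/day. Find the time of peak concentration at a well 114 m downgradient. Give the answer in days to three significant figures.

176 days

For the 1D instantaneous-source solution, setting ∂C/∂t = 0 at fixed x gives v²t² + 2Dt − x² = 0, so t = (√(D² + v²x²) − D)/v².
√(D² + v²x²) = √(0.145² + 0.645² × 114²) = 73.53; v² = 0.416025.
t = (73.53 − 0.145)/0.416025 = 176 days (vs. the pure-advection estimate x/v = 177 d).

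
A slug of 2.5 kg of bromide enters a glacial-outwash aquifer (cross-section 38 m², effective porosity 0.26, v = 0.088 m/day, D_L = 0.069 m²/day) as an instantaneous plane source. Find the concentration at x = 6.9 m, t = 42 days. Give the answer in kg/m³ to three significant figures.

0.0173 kg/m³

For an instantaneous plane source, C(x,t) = M/(n_e·A·√(4πDt)) · exp(−(x−vt)²/(4Dt)), with n_e·A the pore (flow) area.
Plume center vt = 0.088 × 42 = 3.696 m, so the well at 6.9 m is 3.204 m downgradient of the peak.
√(4πDt) = 6.035 m, giving peak height M/(n_e·A·√(4πDt)) = 2.5/(0.26 × 38 × 6.035) = 0.04193 kg/m³.
(x−vt)²/(4Dt) = (3.204)²/(4 × 0.069 × 42) = 0.8856; exp(−0.8856) = 0.4125.
C = 0.04193 × 0.4125 = 0.0173 kg/m³.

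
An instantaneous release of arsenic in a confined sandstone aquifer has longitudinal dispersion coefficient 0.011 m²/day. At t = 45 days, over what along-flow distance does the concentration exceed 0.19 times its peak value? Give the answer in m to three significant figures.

3.63 m

The plume is Gaussian with σ = √(2Dt) = √(2 × 0.011 × 45) = 0.9950 m.
C/C_peak = exp(−Δx²/(2σ²)) = 0.19 ⇒ Δx = σ·√(−2 ln 0.19) = 0.9950 × 1.822 = 1.813 m.
Width = 2Δx = 3.63 m.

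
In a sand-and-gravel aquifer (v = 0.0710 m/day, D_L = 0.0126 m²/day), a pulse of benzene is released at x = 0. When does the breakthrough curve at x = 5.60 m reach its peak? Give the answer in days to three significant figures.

76.4 days

For the 1D instantaneous-source solution, setting ∂C/∂t = 0 at fixed x gives v²t² + 2Dt − x² = 0, so t = (√(D² + v²x²) − D)/v².
√(D² + v²x²) = √(0.0126² + 0.0710² × 5.60²) = 0.3978; v² = 0.005041.
t = (0.3978 − 0.0126)/0.005041 = 76.4 days (vs. the pure-advection estimate x/v = 78.9 d).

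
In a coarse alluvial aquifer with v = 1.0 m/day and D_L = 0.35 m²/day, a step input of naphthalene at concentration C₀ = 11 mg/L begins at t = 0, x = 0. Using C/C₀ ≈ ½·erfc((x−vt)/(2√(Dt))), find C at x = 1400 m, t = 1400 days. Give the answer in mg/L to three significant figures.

For a continuous step input, C/C₀ ≈ ½·erfc((x−vt)/(2√(Dt))).
vt = 1.0 × 1400 = 1400 m and 2√(Dt) = 2√(0.35 × 1400) = 44.27 m.
Argument (x−vt)/(2√(Dt)) = (1400 − 1400)/44.27 = 0; ½·erfc(0) = 0.5000.
C = 11 × 0.5000 = 5.50 mg/L.

5.50 mg/L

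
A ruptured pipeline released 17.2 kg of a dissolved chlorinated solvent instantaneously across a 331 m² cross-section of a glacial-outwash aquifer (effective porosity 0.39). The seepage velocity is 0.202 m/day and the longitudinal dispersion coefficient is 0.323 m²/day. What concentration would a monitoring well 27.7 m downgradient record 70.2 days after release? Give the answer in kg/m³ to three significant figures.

For an instantaneous plane source, C(x,t) = M/(n_e·A·√(4πDt)) · exp(−(x−vt)²/(4Dt)), with n_e·A the pore (flow) area.
Plume center vt = 0.202 × 70.2 = 14.1804 m, so the well at 27.7 m is 13.5196 m downgradient of the peak.
√(4πDt) = 16.88 m, giving peak height M/(n_e·A·√(4πDt)) = 17.2/(0.39 × 331 × 16.88) = 0.007893 kg/m³.
(x−vt)²/(4Dt) = (13.5196)²/(4 × 0.323 × 70.2) = 2.015; exp(−2.015) = 0.1333.
C = 0.007893 × 0.1333 = 0.00105 kg/m³.

0.00105 kg/m³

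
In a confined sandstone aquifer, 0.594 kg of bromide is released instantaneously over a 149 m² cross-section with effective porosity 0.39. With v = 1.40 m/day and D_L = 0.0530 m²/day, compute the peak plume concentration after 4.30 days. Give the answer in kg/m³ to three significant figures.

0.00604 kg/m³

The peak of an instantaneous 1D plume sits at x = vt; there the Gaussian factor is 1 and C_max = M/(n_e·A·√(4πDt)), where n_e·A is the pore area the mass is dissolved in.
√(4πDt) = √(4π × 0.0530 × 4.30) = 1.692 m, so C_max = 0.594/(0.39 × 149 × 1.692) = 0.00604 kg/m³.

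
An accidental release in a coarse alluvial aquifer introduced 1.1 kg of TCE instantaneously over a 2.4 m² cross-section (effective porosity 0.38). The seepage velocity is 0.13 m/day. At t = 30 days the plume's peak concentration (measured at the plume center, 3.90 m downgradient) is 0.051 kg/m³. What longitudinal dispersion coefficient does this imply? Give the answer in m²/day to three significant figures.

1.48 m²/day

At the plume center C_max = M/(n_e·A·√(4πDt)), so D = M²/(4πt·(n_e·A·C_max)²).
n_e·A·C_max = 0.38 × 2.4 × 0.051 = 0.04651 kg/m.
D = 1.1²/(4π × 30 × 0.04651²) = 1.48 m²/day.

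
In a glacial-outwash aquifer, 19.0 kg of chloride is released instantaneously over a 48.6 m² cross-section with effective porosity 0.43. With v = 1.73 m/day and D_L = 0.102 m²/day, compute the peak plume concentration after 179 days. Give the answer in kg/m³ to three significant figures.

0.0600 kg/m³

The peak of an instantaneous 1D plume sits at x = vt; there the Gaussian factor is 1 and C_max = M/(n_e·A·√(4πDt)), where n_e·A is the pore area the mass is dissolved in.
√(4πDt) = √(4π × 0.102 × 179) = 15.15 m, so C_max = 19.0/(0.43 × 48.6 × 15.15) = 0.0600 kg/m³.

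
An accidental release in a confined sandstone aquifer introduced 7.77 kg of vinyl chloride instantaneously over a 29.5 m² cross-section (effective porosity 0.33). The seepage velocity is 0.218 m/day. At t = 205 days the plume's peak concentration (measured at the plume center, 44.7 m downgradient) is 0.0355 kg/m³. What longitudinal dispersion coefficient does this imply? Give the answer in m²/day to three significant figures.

0.196 m²/day

At the plume center C_max = M/(n_e·A·√(4πDt)), so D = M²/(4πt·(n_e·A·C_max)²).
n_e·A·C_max = 0.33 × 29.5 × 0.0355 = 0.3456 kg/m.
D = 7.77²/(4π × 205 × 0.3456²) = 0.196 m²/day.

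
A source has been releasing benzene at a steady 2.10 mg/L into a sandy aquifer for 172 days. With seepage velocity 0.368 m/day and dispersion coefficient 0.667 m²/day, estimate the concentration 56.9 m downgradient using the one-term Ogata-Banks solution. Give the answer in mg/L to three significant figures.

1.39 mg/L

For a continuous step input, C/C₀ ≈ ½·erfc((x−vt)/(2√(Dt))).
vt = 0.368 × 172 = 63.296 m and 2√(Dt) = 2√(0.667 × 172) = 21.42 m.
Argument (x−vt)/(2√(Dt)) = (56.9 − 63.296)/21.42 = -0.2986; ½·erfc(-0.2986) = 0.6636.
C = 2.10 × 0.6636 = 1.39 mg/L.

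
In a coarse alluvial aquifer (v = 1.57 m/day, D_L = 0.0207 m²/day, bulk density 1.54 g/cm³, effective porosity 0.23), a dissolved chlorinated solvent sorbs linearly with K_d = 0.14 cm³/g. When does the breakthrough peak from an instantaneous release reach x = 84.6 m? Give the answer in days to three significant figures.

104 days

Retardation factor R = 1 + ρ_b·K_d/n = 1 + 1.54 × 0.14/0.23 = 1.937.
Sorption retards both mechanisms: v_R = v/R = 0.8105 m/day, D_R = D/R = 0.01069 m²/day.
Peak time from v_R²t² + 2D_R t − x² = 0: t = (√(D_R² + v_R²x²) − D_R)/v_R².
√(D_R² + v_R²x²) = √(0.01069² + 0.8105² × 84.6²) = 68.57; v_R² = 0.6569.
t = (68.57 − 0.01069)/0.6569 = 104 days.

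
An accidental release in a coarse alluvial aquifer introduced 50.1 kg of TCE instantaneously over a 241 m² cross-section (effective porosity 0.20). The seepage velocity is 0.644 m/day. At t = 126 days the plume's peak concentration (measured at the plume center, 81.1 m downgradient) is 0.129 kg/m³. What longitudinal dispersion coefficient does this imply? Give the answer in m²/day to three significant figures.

At the plume center C_max = M/(n_e·A·√(4πDt)), so D = M²/(4πt·(n_e·A·C_max)²).
n_e·A·C_max = 0.20 × 241 × 0.129 = 6.218 kg/m.
D = 50.1²/(4π × 126 × 6.218²) = 0.0410 m²/day.

0.0410 m²/day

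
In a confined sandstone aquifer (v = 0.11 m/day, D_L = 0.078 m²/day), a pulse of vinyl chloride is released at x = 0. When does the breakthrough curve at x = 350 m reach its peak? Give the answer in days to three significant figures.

3180 days

For the 1D instantaneous-source solution, setting ∂C/∂t = 0 at fixed x gives v²t² + 2Dt − x² = 0, so t = (√(D² + v²x²) − D)/v².
√(D² + v²x²) = √(0.078² + 0.11² × 350²) = 38.50; v² = 0.0121.
t = (38.50 − 0.078)/0.0121 = 3180 days (vs. the pure-advection estimate x/v = 3180 d).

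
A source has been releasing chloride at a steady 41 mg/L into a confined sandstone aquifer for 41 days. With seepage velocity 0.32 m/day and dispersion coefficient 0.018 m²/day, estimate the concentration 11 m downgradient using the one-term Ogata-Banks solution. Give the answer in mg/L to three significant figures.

39.3 mg/L

For a continuous step input, C/C₀ ≈ ½·erfc((x−vt)/(2√(Dt))).
vt = 0.32 × 41 = 13.12 m and 2√(Dt) = 2√(0.018 × 41) = 1.718 m.
Argument (x−vt)/(2√(Dt)) = (11 − 13.12)/1.718 = -1.234; ½·erfc(-1.234) = 0.9595.
C = 41 × 0.9595 = 39.3 mg/L.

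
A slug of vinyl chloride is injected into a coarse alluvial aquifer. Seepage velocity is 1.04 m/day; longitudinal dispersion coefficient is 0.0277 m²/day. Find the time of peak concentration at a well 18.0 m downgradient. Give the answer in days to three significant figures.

17.3 days

For the 1D instantaneous-source solution, setting ∂C/∂t = 0 at fixed x gives v²t² + 2Dt − x² = 0, so t = (√(D² + v²x²) − D)/v².
√(D² + v²x²) = √(0.0277² + 1.04² × 18.0²) = 18.72; v² = 1.0816.
t = (18.72 − 0.0277)/1.0816 = 17.3 days (vs. the pure-advection estimate x/v = 17.3 d).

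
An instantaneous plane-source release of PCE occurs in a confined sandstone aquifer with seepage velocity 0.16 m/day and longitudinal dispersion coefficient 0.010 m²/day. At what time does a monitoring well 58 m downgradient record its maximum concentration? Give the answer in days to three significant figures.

362 days

For the 1D instantaneous-source solution, setting ∂C/∂t = 0 at fixed x gives v²t² + 2Dt − x² = 0, so t = (√(D² + v²x²) − D)/v².
√(D² + v²x²) = √(0.010² + 0.16² × 58²) = 9.280; v² = 0.0256.
t = (9.280 − 0.010)/0.0256 = 362 days (vs. the pure-advection estimate x/v = 362 d).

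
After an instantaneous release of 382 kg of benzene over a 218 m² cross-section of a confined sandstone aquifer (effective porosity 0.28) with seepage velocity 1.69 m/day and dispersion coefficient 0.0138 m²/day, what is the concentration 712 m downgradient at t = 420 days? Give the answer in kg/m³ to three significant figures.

For an instantaneous plane source, C(x,t) = M/(n_e·A·√(4πDt)) · exp(−(x−vt)²/(4Dt)), with n_e·A the pore (flow) area.
Plume center vt = 1.69 × 420 = 709.8 m, so the well at 712 m is 2.2 m downgradient of the peak.
√(4πDt) = 8.534 m, giving peak height M/(n_e·A·√(4πDt)) = 382/(0.28 × 218 × 8.534) = 0.7333 kg/m³.
(x−vt)²/(4Dt) = (2.2)²/(4 × 0.0138 × 420) = 0.2088; exp(−0.2088) = 0.8116.
C = 0.7333 × 0.8116 = 0.595 kg/m³.

0.595 kg/m³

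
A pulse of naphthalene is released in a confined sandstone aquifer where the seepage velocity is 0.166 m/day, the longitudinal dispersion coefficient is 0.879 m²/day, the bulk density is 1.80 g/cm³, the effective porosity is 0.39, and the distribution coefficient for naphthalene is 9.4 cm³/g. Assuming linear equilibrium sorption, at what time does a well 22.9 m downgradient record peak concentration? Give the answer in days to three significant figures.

Retardation factor R = 1 + ρ_b·K_d/n = 1 + 1.80 × 9.4/0.39 = 44.38.
Sorption retards both mechanisms: v_R = v/R = 0.003740 m/day, D_R = D/R = 0.01981 m²/day.
Peak time from v_R²t² + 2D_R t − x² = 0: t = (√(D_R² + v_R²x²) − D_R)/v_R².
√(D_R² + v_R²x²) = √(0.01981² + 0.003740² × 22.9²) = 0.08791; v_R² = 1.399e-05.
t = (0.08791 − 0.01981)/1.399e-05 = 4870 days.

4870 days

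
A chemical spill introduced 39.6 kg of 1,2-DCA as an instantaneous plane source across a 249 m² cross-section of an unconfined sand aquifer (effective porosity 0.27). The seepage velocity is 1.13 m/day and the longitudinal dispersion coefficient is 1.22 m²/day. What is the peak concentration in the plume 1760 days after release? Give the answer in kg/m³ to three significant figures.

The peak of an instantaneous 1D plume sits at x = vt; there the Gaussian factor is 1 and C_max = M/(n_e·A·√(4πDt)), where n_e·A is the pore area the mass is dissolved in.
√(4πDt) = √(4π × 1.22 × 1760) = 164.3 m, so C_max = 39.6/(0.27 × 249 × 164.3) = 0.00359 kg/m³.

0.00359 kg/m³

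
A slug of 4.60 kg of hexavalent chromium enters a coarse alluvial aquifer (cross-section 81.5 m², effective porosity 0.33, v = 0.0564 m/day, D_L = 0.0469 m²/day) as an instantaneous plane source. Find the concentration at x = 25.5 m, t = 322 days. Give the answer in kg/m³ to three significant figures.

0.00509 kg/m³

For an instantaneous plane source, C(x,t) = M/(n_e·A·√(4πDt)) · exp(−(x−vt)²/(4Dt)), with n_e·A the pore (flow) area.
Plume center vt = 0.0564 × 322 = 18.1608 m, so the well at 25.5 m is 7.3392 m downgradient of the peak.
√(4πDt) = 13.78 m, giving peak height M/(n_e·A·√(4πDt)) = 4.60/(0.33 × 81.5 × 13.78) = 0.01241 kg/m³.
(x−vt)²/(4Dt) = (7.3392)²/(4 × 0.0469 × 322) = 0.8917; exp(−0.8917) = 0.4100.
C = 0.01241 × 0.4100 = 0.00509 kg/m³.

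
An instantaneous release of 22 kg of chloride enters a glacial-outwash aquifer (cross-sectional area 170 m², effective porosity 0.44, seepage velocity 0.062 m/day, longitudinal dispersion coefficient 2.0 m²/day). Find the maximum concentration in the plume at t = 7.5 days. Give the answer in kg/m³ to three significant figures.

0.0214 kg/m³

The peak of an instantaneous 1D plume sits at x = vt; there the Gaussian factor is 1 and C_max = M/(n_e·A·√(4πDt)), where n_e·A is the pore area the mass is dissolved in.
√(4πDt) = √(4π × 2.0 × 7.5) = 13.73 m, so C_max = 22/(0.44 × 170 × 13.73) = 0.0214 kg/m³.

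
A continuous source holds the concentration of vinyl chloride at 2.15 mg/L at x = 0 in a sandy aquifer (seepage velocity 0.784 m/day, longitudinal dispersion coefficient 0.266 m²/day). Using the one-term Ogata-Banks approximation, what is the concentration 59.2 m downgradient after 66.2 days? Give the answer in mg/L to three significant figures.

0.235 mg/L

For a continuous step input, C/C₀ ≈ ½·erfc((x−vt)/(2√(Dt))).
vt = 0.784 × 66.2 = 51.9008 m and 2√(Dt) = 2√(0.266 × 66.2) = 8.393 m.
Argument (x−vt)/(2√(Dt)) = (59.2 − 51.9008)/8.393 = 0.8697; ½·erfc(0.8697) = 0.1094.
C = 2.15 × 0.1094 = 0.235 mg/L.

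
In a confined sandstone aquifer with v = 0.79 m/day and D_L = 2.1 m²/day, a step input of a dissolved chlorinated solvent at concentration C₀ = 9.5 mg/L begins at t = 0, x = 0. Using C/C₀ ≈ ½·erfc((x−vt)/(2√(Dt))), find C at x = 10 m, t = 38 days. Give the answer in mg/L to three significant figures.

For a continuous step input, C/C₀ ≈ ½·erfc((x−vt)/(2√(Dt))).
vt = 0.79 × 38 = 30.02 m and 2√(Dt) = 2√(2.1 × 38) = 17.87 m.
Argument (x−vt)/(2√(Dt)) = (10 − 30.02)/17.87 = -1.120; ½·erfc(-1.120) = 0.9434.
C = 9.5 × 0.9434 = 8.96 mg/L.

8.96 mg/L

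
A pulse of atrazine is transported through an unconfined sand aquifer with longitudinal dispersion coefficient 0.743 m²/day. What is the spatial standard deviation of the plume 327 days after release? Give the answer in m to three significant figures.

22.0 m

Dispersive spreading gives a Gaussian with σ² = 2Dt; advection only shifts the center.
σ = √(2 × 0.743 × 327) = 22.0 m.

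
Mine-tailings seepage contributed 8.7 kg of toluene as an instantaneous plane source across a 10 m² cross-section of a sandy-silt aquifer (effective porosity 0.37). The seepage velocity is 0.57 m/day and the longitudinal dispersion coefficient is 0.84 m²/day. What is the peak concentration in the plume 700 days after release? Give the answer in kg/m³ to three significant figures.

The peak of an instantaneous 1D plume sits at x = vt; there the Gaussian factor is 1 and C_max = M/(n_e·A·√(4πDt)), where n_e·A is the pore area the mass is dissolved in.
√(4πDt) = √(4π × 0.84 × 700) = 85.96 m, so C_max = 8.7/(0.37 × 10 × 85.96) = 0.0274 kg/m³.

0.0274 kg/m³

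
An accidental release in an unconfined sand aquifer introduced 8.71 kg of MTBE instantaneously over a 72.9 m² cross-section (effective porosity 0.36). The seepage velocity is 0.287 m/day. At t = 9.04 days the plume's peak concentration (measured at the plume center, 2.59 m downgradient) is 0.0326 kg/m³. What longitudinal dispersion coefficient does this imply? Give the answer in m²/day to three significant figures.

0.912 m²/day

At the plume center C_max = M/(n_e·A·√(4πDt)), so D = M²/(4πt·(n_e·A·C_max)²).
n_e·A·C_max = 0.36 × 72.9 × 0.0326 = 0.8556 kg/m.
D = 8.71²/(4π × 9.04 × 0.8556²) = 0.912 m²/day.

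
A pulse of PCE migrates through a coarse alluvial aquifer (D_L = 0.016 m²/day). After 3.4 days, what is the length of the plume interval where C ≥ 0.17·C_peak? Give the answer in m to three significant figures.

1.24 m

The plume is Gaussian with σ = √(2Dt) = √(2 × 0.016 × 3.4) = 0.3298 m.
C/C_peak = exp(−Δx²/(2σ²)) = 0.17 ⇒ Δx = σ·√(−2 ln 0.17) = 0.3298 × 1.883 = 0.6210 m.
Width = 2Δx = 1.24 m.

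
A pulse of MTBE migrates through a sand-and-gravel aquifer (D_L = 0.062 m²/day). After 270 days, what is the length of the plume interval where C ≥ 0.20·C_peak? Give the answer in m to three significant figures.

20.8 m

The plume is Gaussian with σ = √(2Dt) = √(2 × 0.062 × 270) = 5.786 m.
C/C_peak = exp(−Δx²/(2σ²)) = 0.20 ⇒ Δx = σ·√(−2 ln 0.20) = 5.786 × 1.794 = 10.38 m.
Width = 2Δx = 20.8 m.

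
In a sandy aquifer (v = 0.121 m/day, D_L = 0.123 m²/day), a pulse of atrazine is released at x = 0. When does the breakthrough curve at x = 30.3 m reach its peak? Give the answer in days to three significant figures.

For the 1D instantaneous-source solution, setting ∂C/∂t = 0 at fixed x gives v²t² + 2Dt − x² = 0, so t = (√(D² + v²x²) − D)/v².
√(D² + v²x²) = √(0.123² + 0.121² × 30.3²) = 3.668; v² = 0.014641.
t = (3.668 − 0.123)/0.014641 = 242 days (vs. the pure-advection estimate x/v = 250 d).

242 days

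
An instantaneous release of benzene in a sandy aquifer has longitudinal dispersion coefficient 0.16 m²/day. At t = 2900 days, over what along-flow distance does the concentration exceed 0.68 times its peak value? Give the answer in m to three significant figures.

The plume is Gaussian with σ = √(2Dt) = √(2 × 0.16 × 2900) = 30.46 m.
C/C_peak = exp(−Δx²/(2σ²)) = 0.68 ⇒ Δx = σ·√(−2 ln 0.68) = 30.46 × 0.8783 = 26.75 m.
Width = 2Δx = 53.5 m.

53.5 m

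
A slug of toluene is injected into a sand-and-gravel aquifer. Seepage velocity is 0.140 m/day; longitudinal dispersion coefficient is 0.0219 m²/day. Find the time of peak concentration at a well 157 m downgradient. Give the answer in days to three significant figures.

1120 days

For the 1D instantaneous-source solution, setting ∂C/∂t = 0 at fixed x gives v²t² + 2Dt − x² = 0, so t = (√(D² + v²x²) − D)/v².
√(D² + v²x²) = √(0.0219² + 0.140² × 157²) = 21.98; v² = 0.0196.
t = (21.98 − 0.0219)/0.0196 = 1120 days (vs. the pure-advection estimate x/v = 1120 d).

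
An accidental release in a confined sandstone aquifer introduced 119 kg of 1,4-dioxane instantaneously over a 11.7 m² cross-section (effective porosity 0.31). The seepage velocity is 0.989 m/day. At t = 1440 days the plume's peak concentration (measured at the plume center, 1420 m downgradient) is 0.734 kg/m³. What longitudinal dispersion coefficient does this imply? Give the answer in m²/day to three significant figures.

At the plume center C_max = M/(n_e·A·√(4πDt)), so D = M²/(4πt·(n_e·A·C_max)²).
n_e·A·C_max = 0.31 × 11.7 × 0.734 = 2.662 kg/m.
D = 119²/(4π × 1440 × 2.662²) = 0.110 m²/day.

0.110 m²/day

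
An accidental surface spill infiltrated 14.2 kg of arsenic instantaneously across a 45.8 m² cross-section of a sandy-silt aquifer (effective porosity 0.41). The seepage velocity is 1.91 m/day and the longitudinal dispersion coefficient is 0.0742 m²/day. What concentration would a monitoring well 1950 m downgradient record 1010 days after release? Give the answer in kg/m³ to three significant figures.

0.00574 kg/m³

For an instantaneous plane source, C(x,t) = M/(n_e·A·√(4πDt)) · exp(−(x−vt)²/(4Dt)), with n_e·A the pore (flow) area.
Plume center vt = 1.91 × 1010 = 1929.1 m, so the well at 1950 m is 20.9 m downgradient of the peak.
√(4πDt) = 30.69 m, giving peak height M/(n_e·A·√(4πDt)) = 14.2/(0.41 × 45.8 × 30.69) = 0.02464 kg/m³.
(x−vt)²/(4Dt) = (20.9)²/(4 × 0.0742 × 1010) = 1.457; exp(−1.457) = 0.2329.
C = 0.02464 × 0.2329 = 0.00574 kg/m³.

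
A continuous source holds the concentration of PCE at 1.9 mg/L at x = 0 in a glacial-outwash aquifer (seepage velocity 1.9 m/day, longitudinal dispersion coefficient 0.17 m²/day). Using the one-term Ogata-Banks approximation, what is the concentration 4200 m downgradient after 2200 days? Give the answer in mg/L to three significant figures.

0.441 mg/L

For a continuous step input, C/C₀ ≈ ½·erfc((x−vt)/(2√(Dt))).
vt = 1.9 × 2200 = 4180 m and 2√(Dt) = 2√(0.17 × 2200) = 38.68 m.
Argument (x−vt)/(2√(Dt)) = (4200 − 4180)/38.68 = 0.5171; ½·erfc(0.5171) = 0.2323.
C = 1.9 × 0.2323 = 0.441 mg/L.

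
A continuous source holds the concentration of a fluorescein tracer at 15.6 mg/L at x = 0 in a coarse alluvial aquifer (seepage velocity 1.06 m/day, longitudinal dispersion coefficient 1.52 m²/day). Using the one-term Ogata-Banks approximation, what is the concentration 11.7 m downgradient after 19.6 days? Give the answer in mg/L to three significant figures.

For a continuous step input, C/C₀ ≈ ½·erfc((x−vt)/(2√(Dt))).
vt = 1.06 × 19.6 = 20.776 m and 2√(Dt) = 2√(1.52 × 19.6) = 10.92 m.
Argument (x−vt)/(2√(Dt)) = (11.7 − 20.776)/10.92 = -0.8311; ½·erfc(-0.8311) = 0.8801.
C = 15.6 × 0.8801 = 13.7 mg/L.

13.7 mg/L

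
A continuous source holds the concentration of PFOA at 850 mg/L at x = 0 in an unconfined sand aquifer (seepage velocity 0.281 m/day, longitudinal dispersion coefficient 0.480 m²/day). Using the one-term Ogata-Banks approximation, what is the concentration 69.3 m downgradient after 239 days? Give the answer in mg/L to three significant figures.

377 mg/L

For a continuous step input, C/C₀ ≈ ½·erfc((x−vt)/(2√(Dt))).
vt = 0.281 × 239 = 67.159 m and 2√(Dt) = 2√(0.480 × 239) = 21.42 m.
Argument (x−vt)/(2√(Dt)) = (69.3 − 67.159)/21.42 = 0.09995; ½·erfc(0.09995) = 0.4438.
C = 850 × 0.4438 = 377 mg/L.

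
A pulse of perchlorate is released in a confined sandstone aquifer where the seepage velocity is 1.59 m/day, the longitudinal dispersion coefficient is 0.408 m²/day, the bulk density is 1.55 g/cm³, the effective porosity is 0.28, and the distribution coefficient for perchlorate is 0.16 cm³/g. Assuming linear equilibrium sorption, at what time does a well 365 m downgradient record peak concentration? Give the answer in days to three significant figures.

Retardation factor R = 1 + ρ_b·K_d/n = 1 + 1.55 × 0.16/0.28 = 1.886.
Sorption retards both mechanisms: v_R = v/R = 0.8431 m/day, D_R = D/R = 0.2163 m²/day.
Peak time from v_R²t² + 2D_R t − x² = 0: t = (√(D_R² + v_R²x²) − D_R)/v_R².
√(D_R² + v_R²x²) = √(0.2163² + 0.8431² × 365²) = 307.7; v_R² = 0.7108.
t = (307.7 − 0.2163)/0.7108 = 433 days.

433 days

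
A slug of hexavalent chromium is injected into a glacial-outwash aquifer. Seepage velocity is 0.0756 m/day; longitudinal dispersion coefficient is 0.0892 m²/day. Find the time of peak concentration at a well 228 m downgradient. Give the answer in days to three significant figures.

For the 1D instantaneous-source solution, setting ∂C/∂t = 0 at fixed x gives v²t² + 2Dt − x² = 0, so t = (√(D² + v²x²) − D)/v².
√(D² + v²x²) = √(0.0892² + 0.0756² × 228²) = 17.24; v² = 0.00571536.
t = (17.24 − 0.0892)/0.00571536 = 3000 days (vs. the pure-advection estimate x/v = 3020 d).

3000 days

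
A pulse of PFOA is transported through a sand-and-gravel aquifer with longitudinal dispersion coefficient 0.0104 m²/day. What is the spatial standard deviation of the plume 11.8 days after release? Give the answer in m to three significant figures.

Dispersive spreading gives a Gaussian with σ² = 2Dt; advection only shifts the center.
σ = √(2 × 0.0104 × 11.8) = 0.495 m.

0.495 m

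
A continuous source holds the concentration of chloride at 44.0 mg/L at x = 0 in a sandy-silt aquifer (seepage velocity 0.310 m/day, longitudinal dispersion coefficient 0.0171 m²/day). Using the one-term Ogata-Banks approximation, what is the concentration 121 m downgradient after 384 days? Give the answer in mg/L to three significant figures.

For a continuous step input, C/C₀ ≈ ½·erfc((x−vt)/(2√(Dt))).
vt = 0.310 × 384 = 119.04 m and 2√(Dt) = 2√(0.0171 × 384) = 5.125 m.
Argument (x−vt)/(2√(Dt)) = (121 − 119.04)/5.125 = 0.3824; ½·erfc(0.3824) = 0.2943.
C = 44.0 × 0.2943 = 12.9 mg/L.

12.9 mg/L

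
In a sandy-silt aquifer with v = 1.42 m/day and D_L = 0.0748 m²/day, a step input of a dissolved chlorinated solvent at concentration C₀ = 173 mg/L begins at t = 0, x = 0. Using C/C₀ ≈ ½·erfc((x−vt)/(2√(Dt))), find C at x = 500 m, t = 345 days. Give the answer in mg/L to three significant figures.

For a continuous step input, C/C₀ ≈ ½·erfc((x−vt)/(2√(Dt))).
vt = 1.42 × 345 = 489.9 m and 2√(Dt) = 2√(0.0748 × 345) = 10.16 m.
Argument (x−vt)/(2√(Dt)) = (500 − 489.9)/10.16 = 0.9941; ½·erfc(0.9941) = 0.07988.
C = 173 × 0.07988 = 13.8 mg/L.

13.8 mg/L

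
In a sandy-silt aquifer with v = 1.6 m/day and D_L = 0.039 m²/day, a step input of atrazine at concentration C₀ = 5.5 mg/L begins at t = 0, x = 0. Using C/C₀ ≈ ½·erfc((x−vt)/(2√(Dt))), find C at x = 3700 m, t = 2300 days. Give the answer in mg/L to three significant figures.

For a continuous step input, C/C₀ ≈ ½·erfc((x−vt)/(2√(Dt))).
vt = 1.6 × 2300 = 3680 m and 2√(Dt) = 2√(0.039 × 2300) = 18.94 m.
Argument (x−vt)/(2√(Dt)) = (3700 − 3680)/18.94 = 1.056; ½·erfc(1.056) = 0.06767.
C = 5.5 × 0.06767 = 0.372 mg/L.

0.372 mg/L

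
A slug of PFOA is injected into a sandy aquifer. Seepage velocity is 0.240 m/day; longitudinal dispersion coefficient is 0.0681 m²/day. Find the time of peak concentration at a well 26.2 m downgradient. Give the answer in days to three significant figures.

108 days

For the 1D instantaneous-source solution, setting ∂C/∂t = 0 at fixed x gives v²t² + 2Dt − x² = 0, so t = (√(D² + v²x²) − D)/v².
√(D² + v²x²) = √(0.0681² + 0.240² × 26.2²) = 6.288; v² = 0.0576.
t = (6.288 − 0.0681)/0.0576 = 108 days (vs. the pure-advection estimate x/v = 109 d).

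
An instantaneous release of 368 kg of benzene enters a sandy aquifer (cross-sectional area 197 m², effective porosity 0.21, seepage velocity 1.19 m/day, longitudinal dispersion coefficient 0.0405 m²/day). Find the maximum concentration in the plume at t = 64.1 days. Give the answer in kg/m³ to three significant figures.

1.56 kg/m³

The peak of an instantaneous 1D plume sits at x = vt; there the Gaussian factor is 1 and C_max = M/(n_e·A·√(4πDt)), where n_e·A is the pore area the mass is dissolved in.
√(4πDt) = √(4π × 0.0405 × 64.1) = 5.712 m, so C_max = 368/(0.21 × 197 × 5.712) = 1.56 kg/m³.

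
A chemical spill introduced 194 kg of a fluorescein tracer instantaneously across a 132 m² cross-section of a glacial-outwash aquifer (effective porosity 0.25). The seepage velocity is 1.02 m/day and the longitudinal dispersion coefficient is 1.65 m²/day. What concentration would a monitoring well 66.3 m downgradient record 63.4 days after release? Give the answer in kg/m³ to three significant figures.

0.161 kg/m³

For an instantaneous plane source, C(x,t) = M/(n_e·A·√(4πDt)) · exp(−(x−vt)²/(4Dt)), with n_e·A the pore (flow) area.
Plume center vt = 1.02 × 63.4 = 64.668 m, so the well at 66.3 m is 1.632 m downgradient of the peak.
√(4πDt) = 36.26 m, giving peak height M/(n_e·A·√(4πDt)) = 194/(0.25 × 132 × 36.26) = 0.1621 kg/m³.
(x−vt)²/(4Dt) = (1.632)²/(4 × 1.65 × 63.4) = 0.006365; exp(−0.006365) = 0.9937.
C = 0.1621 × 0.9937 = 0.161 kg/m³.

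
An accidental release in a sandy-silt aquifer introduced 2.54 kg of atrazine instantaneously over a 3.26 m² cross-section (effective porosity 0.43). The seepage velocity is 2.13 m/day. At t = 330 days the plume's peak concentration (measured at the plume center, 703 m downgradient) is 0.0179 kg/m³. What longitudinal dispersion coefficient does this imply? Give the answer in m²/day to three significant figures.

2.47 m²/day

At the plume center C_max = M/(n_e·A·√(4πDt)), so D = M²/(4πt·(n_e·A·C_max)²).
n_e·A·C_max = 0.43 × 3.26 × 0.0179 = 0.02509 kg/m.
D = 2.54²/(4π × 330 × 0.02509²) = 2.47 m²/day.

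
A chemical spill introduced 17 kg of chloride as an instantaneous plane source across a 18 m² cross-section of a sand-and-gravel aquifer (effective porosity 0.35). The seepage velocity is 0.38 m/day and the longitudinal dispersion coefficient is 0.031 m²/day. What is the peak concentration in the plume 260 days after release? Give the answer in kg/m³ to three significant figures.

The peak of an instantaneous 1D plume sits at x = vt; there the Gaussian factor is 1 and C_max = M/(n_e·A·√(4πDt)), where n_e·A is the pore area the mass is dissolved in.
√(4πDt) = √(4π × 0.031 × 260) = 10.06 m, so C_max = 17/(0.35 × 18 × 10.06) = 0.268 kg/m³.

0.268 kg/m³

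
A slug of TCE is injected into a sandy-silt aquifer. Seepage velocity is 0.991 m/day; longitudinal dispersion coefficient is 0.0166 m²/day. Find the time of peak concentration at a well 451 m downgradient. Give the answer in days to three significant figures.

For the 1D instantaneous-source solution, setting ∂C/∂t = 0 at fixed x gives v²t² + 2Dt − x² = 0, so t = (√(D² + v²x²) − D)/v².
√(D² + v²x²) = √(0.0166² + 0.991² × 451²) = 446.9; v² = 0.982081.
t = (446.9 − 0.0166)/0.982081 = 455 days (vs. the pure-advection estimate x/v = 455 d).

455 days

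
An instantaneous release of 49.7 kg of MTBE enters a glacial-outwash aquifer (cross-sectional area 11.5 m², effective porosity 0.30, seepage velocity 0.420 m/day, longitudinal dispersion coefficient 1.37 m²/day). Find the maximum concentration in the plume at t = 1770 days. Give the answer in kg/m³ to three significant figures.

0.0825 kg/m³

The peak of an instantaneous 1D plume sits at x = vt; there the Gaussian factor is 1 and C_max = M/(n_e·A·√(4πDt)), where n_e·A is the pore area the mass is dissolved in.
√(4πDt) = √(4π × 1.37 × 1770) = 174.6 m, so C_max = 49.7/(0.30 × 11.5 × 174.6) = 0.0825 kg/m³.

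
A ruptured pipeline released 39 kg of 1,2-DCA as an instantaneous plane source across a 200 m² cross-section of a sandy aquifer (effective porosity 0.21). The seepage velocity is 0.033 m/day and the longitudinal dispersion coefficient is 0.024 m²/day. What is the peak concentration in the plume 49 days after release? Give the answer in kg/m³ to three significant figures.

0.242 kg/m³

The peak of an instantaneous 1D plume sits at x = vt; there the Gaussian factor is 1 and C_max = M/(n_e·A·√(4πDt)), where n_e·A is the pore area the mass is dissolved in.
√(4πDt) = √(4π × 0.024 × 49) = 3.844 m, so C_max = 39/(0.21 × 200 × 3.844) = 0.242 kg/m³.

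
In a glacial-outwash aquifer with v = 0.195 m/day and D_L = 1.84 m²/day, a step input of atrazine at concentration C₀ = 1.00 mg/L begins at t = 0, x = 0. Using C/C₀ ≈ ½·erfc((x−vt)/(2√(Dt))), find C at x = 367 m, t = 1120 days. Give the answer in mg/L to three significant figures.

0.0103 mg/L

For a continuous step input, C/C₀ ≈ ½·erfc((x−vt)/(2√(Dt))).
vt = 0.195 × 1120 = 218.4 m and 2√(Dt) = 2√(1.84 × 1120) = 90.79 m.
Argument (x−vt)/(2√(Dt)) = (367 − 218.4)/90.79 = 1.637; ½·erfc(1.637) = 0.01030.
C = 1.00 × 0.01030 = 0.0103 mg/L.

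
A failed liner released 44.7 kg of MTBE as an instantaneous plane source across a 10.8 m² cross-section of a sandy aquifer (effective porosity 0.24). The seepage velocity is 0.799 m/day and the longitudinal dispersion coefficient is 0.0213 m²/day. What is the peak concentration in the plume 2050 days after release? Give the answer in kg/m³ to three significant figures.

The peak of an instantaneous 1D plume sits at x = vt; there the Gaussian factor is 1 and C_max = M/(n_e·A·√(4πDt)), where n_e·A is the pore area the mass is dissolved in.
√(4πDt) = √(4π × 0.0213 × 2050) = 23.42 m, so C_max = 44.7/(0.24 × 10.8 × 23.42) = 0.736 kg/m³.

0.736 kg/m³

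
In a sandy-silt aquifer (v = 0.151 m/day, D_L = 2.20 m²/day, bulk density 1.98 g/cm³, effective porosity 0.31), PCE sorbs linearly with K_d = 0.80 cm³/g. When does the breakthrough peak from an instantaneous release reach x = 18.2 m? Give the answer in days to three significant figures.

Retardation factor R = 1 + ρ_b·K_d/n = 1 + 1.98 × 0.80/0.31 = 6.110.
Sorption retards both mechanisms: v_R = v/R = 0.02471 m/day, D_R = D/R = 0.3601 m²/day.
Peak time from v_R²t² + 2D_R t − x² = 0: t = (√(D_R² + v_R²x²) − D_R)/v_R².
√(D_R² + v_R²x²) = √(0.3601² + 0.02471² × 18.2²) = 0.5761; v_R² = 0.0006106.
t = (0.5761 − 0.3601)/0.0006106 = 354 days.

354 days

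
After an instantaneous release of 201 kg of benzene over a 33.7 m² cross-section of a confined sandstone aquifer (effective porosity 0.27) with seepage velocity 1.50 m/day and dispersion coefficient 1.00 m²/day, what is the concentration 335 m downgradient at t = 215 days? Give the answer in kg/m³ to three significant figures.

For an instantaneous plane source, C(x,t) = M/(n_e·A·√(4πDt)) · exp(−(x−vt)²/(4Dt)), with n_e·A the pore (flow) area.
Plume center vt = 1.50 × 215 = 322.5 m, so the well at 335 m is 12.5 m downgradient of the peak.
√(4πDt) = 51.98 m, giving peak height M/(n_e·A·√(4πDt)) = 201/(0.27 × 33.7 × 51.98) = 0.4250 kg/m³.
(x−vt)²/(4Dt) = (12.5)²/(4 × 1.00 × 215) = 0.1817; exp(−0.1817) = 0.8339.
C = 0.4250 × 0.8339 = 0.354 kg/m³.

0.354 kg/m³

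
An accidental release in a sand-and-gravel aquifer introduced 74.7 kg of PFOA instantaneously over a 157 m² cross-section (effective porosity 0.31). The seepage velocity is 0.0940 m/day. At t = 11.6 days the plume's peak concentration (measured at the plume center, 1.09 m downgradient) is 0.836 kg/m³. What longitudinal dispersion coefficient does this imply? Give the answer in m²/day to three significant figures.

0.0231 m²/day

At the plume center C_max = M/(n_e·A·√(4πDt)), so D = M²/(4πt·(n_e·A·C_max)²).
n_e·A·C_max = 0.31 × 157 × 0.836 = 40.69 kg/m.
D = 74.7²/(4π × 11.6 × 40.69²) = 0.0231 m²/day.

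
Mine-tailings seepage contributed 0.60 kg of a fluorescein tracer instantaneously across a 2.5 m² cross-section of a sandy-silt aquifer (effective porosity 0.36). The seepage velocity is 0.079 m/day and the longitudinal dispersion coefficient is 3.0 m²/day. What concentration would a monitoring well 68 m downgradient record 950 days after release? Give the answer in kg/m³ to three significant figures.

For an instantaneous plane source, C(x,t) = M/(n_e·A·√(4πDt)) · exp(−(x−vt)²/(4Dt)), with n_e·A the pore (flow) area.
Plume center vt = 0.079 × 950 = 75.05 m, so the well at 68 m is 7.05 m upgradient of the peak.
√(4πDt) = 189.2 m, giving peak height M/(n_e·A·√(4πDt)) = 0.60/(0.36 × 2.5 × 189.2) = 0.003524 kg/m³.
(x−vt)²/(4Dt) = (-7.05)²/(4 × 3.0 × 950) = 0.004360; exp(−0.004360) = 0.9956.
C = 0.003524 × 0.9956 = 0.00351 kg/m³.

0.00351 kg/m³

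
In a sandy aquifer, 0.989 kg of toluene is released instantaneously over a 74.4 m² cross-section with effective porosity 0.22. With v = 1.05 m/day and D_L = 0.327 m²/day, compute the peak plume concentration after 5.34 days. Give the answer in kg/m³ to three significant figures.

The peak of an instantaneous 1D plume sits at x = vt; there the Gaussian factor is 1 and C_max = M/(n_e·A·√(4πDt)), where n_e·A is the pore area the mass is dissolved in.
√(4πDt) = √(4π × 0.327 × 5.34) = 4.684 m, so C_max = 0.989/(0.22 × 74.4 × 4.684) = 0.0129 kg/m³.

0.0129 kg/m³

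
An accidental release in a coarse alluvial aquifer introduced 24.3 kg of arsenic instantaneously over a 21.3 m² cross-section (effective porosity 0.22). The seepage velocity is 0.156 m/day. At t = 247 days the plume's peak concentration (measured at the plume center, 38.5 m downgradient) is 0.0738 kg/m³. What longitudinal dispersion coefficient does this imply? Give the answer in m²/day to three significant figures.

1.59 m²/day

At the plume center C_max = M/(n_e·A·√(4πDt)), so D = M²/(4πt·(n_e·A·C_max)²).
n_e·A·C_max = 0.22 × 21.3 × 0.0738 = 0.3458 kg/m.
D = 24.3²/(4π × 247 × 0.3458²) = 1.59 m²/day.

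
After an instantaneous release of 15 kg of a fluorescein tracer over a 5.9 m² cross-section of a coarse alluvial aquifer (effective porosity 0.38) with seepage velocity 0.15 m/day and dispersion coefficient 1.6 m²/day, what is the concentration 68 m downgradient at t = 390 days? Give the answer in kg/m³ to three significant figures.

0.0729 kg/m³

For an instantaneous plane source, C(x,t) = M/(n_e·A·√(4πDt)) · exp(−(x−vt)²/(4Dt)), with n_e·A the pore (flow) area.
Plume center vt = 0.15 × 390 = 58.5 m, so the well at 68 m is 9.5 m downgradient of the peak.
√(4πDt) = 88.55 m, giving peak height M/(n_e·A·√(4πDt)) = 15/(0.38 × 5.9 × 88.55) = 0.07556 kg/m³.
(x−vt)²/(4Dt) = (9.5)²/(4 × 1.6 × 390) = 0.03616; exp(−0.03616) = 0.9645.
C = 0.07556 × 0.9645 = 0.0729 kg/m³.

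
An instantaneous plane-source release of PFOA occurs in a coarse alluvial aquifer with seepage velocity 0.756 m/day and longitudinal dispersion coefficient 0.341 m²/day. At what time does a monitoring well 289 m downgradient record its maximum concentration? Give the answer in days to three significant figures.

382 days

For the 1D instantaneous-source solution, setting ∂C/∂t = 0 at fixed x gives v²t² + 2Dt − x² = 0, so t = (√(D² + v²x²) − D)/v².
√(D² + v²x²) = √(0.341² + 0.756² × 289²) = 218.5; v² = 0.571536.
t = (218.5 − 0.341)/0.571536 = 382 days (vs. the pure-advection estimate x/v = 382 d).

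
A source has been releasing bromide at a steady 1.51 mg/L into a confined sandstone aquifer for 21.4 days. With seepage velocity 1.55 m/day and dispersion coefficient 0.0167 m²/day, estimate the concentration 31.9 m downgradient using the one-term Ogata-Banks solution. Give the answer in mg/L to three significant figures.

For a continuous step input, C/C₀ ≈ ½·erfc((x−vt)/(2√(Dt))).
vt = 1.55 × 21.4 = 33.17 m and 2√(Dt) = 2√(0.0167 × 21.4) = 1.196 m.
Argument (x−vt)/(2√(Dt)) = (31.9 − 33.17)/1.196 = -1.062; ½·erfc(-1.062) = 0.9334.
C = 1.51 × 0.9334 = 1.41 mg/L.

1.41 mg/L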